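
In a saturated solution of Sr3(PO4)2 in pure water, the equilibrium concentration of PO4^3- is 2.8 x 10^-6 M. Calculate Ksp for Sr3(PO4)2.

Ksp = 5.8e-28

Sr3(PO4)2(s) ⇌ 3 Sr^2+(aq) + 2 PO4^3-(aq)
Stoichiometry gives [Sr^2+] = (3/2)[PO4^3-] = 4.20 × 10^-6 M.
Ksp = [Sr^2+]^3[PO4^3-]^2
Ksp = (4.20 × 10^-6)^3 × (2.8 × 10^-6)^2 = 5.8 × 10^-28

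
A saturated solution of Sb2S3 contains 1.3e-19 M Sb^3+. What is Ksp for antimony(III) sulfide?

Sb2S3(s) ⇌ 2 Sb^3+ + 3 S^2-
Stoichiometry gives [S^2-] = (3/2)[Sb^3+] = 1.95 × 10^-19 M.
Ksp = [Sb^3+]^2[S^2-]^3
Ksp = (1.3 × 10^-19)^2 × (1.95 x 10^-19)^3 = 1.3 × 10^-94

Ksp ≈ 1.3 × 10^-94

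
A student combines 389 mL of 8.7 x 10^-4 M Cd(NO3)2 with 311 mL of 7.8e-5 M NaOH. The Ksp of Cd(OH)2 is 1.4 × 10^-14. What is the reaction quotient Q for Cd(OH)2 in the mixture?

5.8 × 10^-13

Total volume = 389 + 311 = 700 mL.
[Cd^2+] = 8.7 x 10^-4 × (389/700) = 4.83 × 10^-4 M
[OH^-] = 7.8 × 10^-5 × (311/700) = 3.47 × 10^-5 M
Cd(OH)2(s) ⇌ Cd^2+(aq) + 2 OH^-(aq), so Q = [Cd^2+][OH^-]^2
Q = (4.83 x 10^-4)(3.47 × 10^-5)^2 = 5.8 × 10^-13
Q > Ksp, so Cd(OH)2 will precipitate.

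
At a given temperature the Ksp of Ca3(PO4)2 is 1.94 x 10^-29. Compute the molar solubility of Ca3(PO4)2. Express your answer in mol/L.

7.09 × 10^-7 M

Ca3(PO4)2(s) ⇌ 3 Ca^2+(aq) + 2 PO4^3-(aq)
Ksp = [Ca^2+]^3[PO4^3-]^2
For each mole of Ca3(PO4)2 that dissolves: [Ca^2+] = 3s, [PO4^3-] = 2s.
Ksp = (3s)^3(2s)^2 = 108s^5
s^5 = 1.94 x 10^-29 / 108, so s = 7.09 × 10^-7 M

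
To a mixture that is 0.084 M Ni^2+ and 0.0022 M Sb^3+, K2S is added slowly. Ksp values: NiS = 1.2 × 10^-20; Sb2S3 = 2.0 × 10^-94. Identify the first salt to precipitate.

Sb2S3

Each salt begins to precipitate when Q = Ksp, i.e. when [S^2-] reaches its threshold.
For NiS: 1.2 × 10^-20 = 0.084 × [S^2-]  ⇒  [S^2-] = 1.4 x 10^-19 M.
For Sb2S3: 2.0 × 10^-94 = (0.0022)^2 × [S^2-]^3  ⇒  [S^2-] = 3.5 × 10^-30 M.
The salt with the lower threshold [S^2-] precipitates first: Sb2S3.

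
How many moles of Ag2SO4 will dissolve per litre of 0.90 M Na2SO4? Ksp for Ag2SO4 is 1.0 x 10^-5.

s ≈ 1.7e-3 M

Ag2SO4(s) ⇌ 2 Ag^+ + SO4^2-
Ksp = [Ag^+]^2[SO4^2-]
If s mol/L dissolves here, [Ag^+] = 2s, [SO4^2-] = 0.90 + s ≈ 0.90 (since SO4^2- from Na2SO4 dominates).
Ksp ≈ (2s)^2 × 0.90
s = 1.7 x 10^-3 M
Check: s = 1.7 x 10^-3 ≪ 0.90, so the approximation is valid.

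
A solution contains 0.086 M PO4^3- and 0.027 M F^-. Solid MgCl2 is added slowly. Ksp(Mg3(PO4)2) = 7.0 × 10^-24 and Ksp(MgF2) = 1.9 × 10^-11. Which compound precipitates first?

MgF2

Precipitation of each salt starts when its ion product equals its Ksp.
For Mg3(PO4)2: 7.0 × 10^-24 = (0.086)^2 × [Mg^2+]^3  ⇒  [Mg^2+] = 9.8 × 10^-8 M.
For MgF2: 1.9 × 10^-11 = (0.027)^2 × [Mg^2+]  ⇒  [Mg^2+] = 2.6 × 10^-8 M.
The salt with the lower threshold [Mg^2+] precipitates first: MgF2.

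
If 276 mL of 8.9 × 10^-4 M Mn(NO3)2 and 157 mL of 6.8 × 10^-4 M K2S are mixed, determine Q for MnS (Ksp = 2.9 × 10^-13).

Q ≈ 1.4e-7

Total volume = 276 + 157 = 433 mL.
[Mn^2+] = 8.9 × 10^-4 × (276/433) = 5.67 × 10^-4 M
[S^2-] = 6.8 x 10^-4 × (157/433) = 2.47 x 10^-4 M
MnS(s) ⇌ Mn^2+(aq) + S^2-(aq), so Q = [Mn^2+][S^2-]
Q = (5.67 × 10^-4)(2.47 x 10^-4) = 1.4 × 10^-7
Q > Ksp, so MnS will precipitate.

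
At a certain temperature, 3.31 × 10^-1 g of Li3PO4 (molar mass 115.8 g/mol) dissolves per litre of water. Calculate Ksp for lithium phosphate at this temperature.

Molar solubility s = (3.31 x 10^-1 g/L) / (115.8 g/mol) = 2.858 x 10^-3 M.
Li3PO4(s) <=> 3 Li^+(aq) + PO4^3-(aq)
If s mol/L of Li3PO4 dissolves, [Li^+] = 3s and [PO4^3-] = s.
Ksp = [Li^+]^3[PO4^3-]
Substituting: Ksp = (3s)^3s = 27s^4
Ksp = 27 × (2.858 x 10^-3)^4 = 1.80 x 10^-9

Ksp ≈ 1.80 × 10^-9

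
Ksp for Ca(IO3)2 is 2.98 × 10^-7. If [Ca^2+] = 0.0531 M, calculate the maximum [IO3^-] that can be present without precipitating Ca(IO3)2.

2.37 × 10^-3 M

Ca(IO3)2(s) ⇌ Ca^2+(aq) + 2 IO3^-(aq)
Ksp = [Ca^2+][IO3^-]^2
Precipitation begins when Q = Ksp. With [Ca^2+] = 0.0531 M:
2.98 × 10^-7 = (0.0531) × [IO3^-]^2
[IO3^-] = (2.98 × 10^-7 / 5.31 x 10^-2)^(1/2) = 2.37 x 10^-3 M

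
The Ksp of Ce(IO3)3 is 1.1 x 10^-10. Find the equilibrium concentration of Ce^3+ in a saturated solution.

Ce(IO3)3(s) ⇌ Ce^3+(aq) + 3 IO3^-(aq)
Ksp = [Ce^3+][IO3^-]^3
Let s = molar solubility. Then [Ce^3+] = s and [IO3^-] = 3s.
Substituting: Ksp = s(3s)^3 = 27s^4
s = (1.1 x 10^-10 / 27)^(1/4) = 1.42 × 10^-3 M
[Ce^3+] = s = 1.4 × 10^-3 M

1.4e-3 M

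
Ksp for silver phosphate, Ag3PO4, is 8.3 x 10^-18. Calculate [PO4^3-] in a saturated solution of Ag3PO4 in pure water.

2.4 × 10^-5 M

Ag3PO4(s) <=> 3 Ag^+(aq) + PO4^3-(aq)
Ksp = [Ag^+]^3[PO4^3-]
Let s = molar solubility. Then [Ag^+] = 3s and [PO4^3-] = s.
Substituting: Ksp = (3s)^3s = 27s^4
s^4 = 8.3 x 10^-18 / 27, so s = 2.35 × 10^-5 M
[PO4^3-] = s = 2.4 × 10^-5 M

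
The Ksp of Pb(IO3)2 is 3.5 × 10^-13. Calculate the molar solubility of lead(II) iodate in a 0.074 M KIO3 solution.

6.4 × 10^-11 M

Pb(IO3)2(s) ⇌ Pb^2+(aq) + 2 IO3^-(aq)
Ksp = [Pb^2+][IO3^-]^2
Let s be the molar solubility in this solution. [Pb^2+] = s, [IO3^-] = 0.074 + 2s ≈ 0.074 (Ksp is small, so little additional dissolves).
Ksp ≈ s × (0.074)^2
s = 6.4 × 10^-11 M
Check: 2s = 1.3 × 10^-10 ≪ 0.074, so the approximation is valid.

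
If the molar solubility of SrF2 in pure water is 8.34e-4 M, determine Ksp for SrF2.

SrF2(s) ⇌ Sr^2+ + 2 F^-
If s mol/L of SrF2 dissolves, [Sr^2+] = s and [F^-] = 2s.
Ksp = [Sr^2+][F^-]^2
Ksp = s(2s)^2 = 4s^3
Ksp = 4 × (8.34 × 10^-4)^3 = 2.32 × 10^-9

Ksp = 2.32 × 10^-9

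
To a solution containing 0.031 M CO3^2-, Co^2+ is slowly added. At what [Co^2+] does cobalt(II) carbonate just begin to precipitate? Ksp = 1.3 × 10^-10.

CoCO3(s) ⇌ Co^2+(aq) + CO3^2-(aq)
Ksp = [Co^2+][CO3^2-]
Precipitation begins when Q = Ksp. With [CO3^2-] = 0.031 M:
1.3 × 10^-10 = (0.031) × [Co^2+]
[Co^2+] = (1.3 × 10^-10 / 3.1 × 10^-2) = 4.2 × 10^-9 M

4.2e-9 M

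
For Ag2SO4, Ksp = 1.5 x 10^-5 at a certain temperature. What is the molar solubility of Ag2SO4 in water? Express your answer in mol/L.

Ag2SO4(s) <=> 2 Ag^+ + SO4^2-
Ksp = [Ag^+]^2[SO4^2-]
Let s = molar solubility. Then [Ag^+] = 2s and [SO4^2-] = s.
So Ksp = (2s)^2 × s = 4s^3
s^3 = 1.5 x 10^-5 / 4, so s = 1.6 x 10^-2 M

s = 0.016 M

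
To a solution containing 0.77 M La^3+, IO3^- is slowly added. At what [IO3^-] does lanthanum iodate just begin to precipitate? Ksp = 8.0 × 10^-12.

[IO3^-] = 2.2 × 10^-4 M

La(IO3)3(s) <=> La^3+(aq) + 3 IO3^-(aq)
Ksp = [La^3+][IO3^-]^3
Precipitation begins when Q = Ksp. With [La^3+] = 0.77 M:
8.0 × 10^-12 = (0.77) × [IO3^-]^3
[IO3^-] = (8.0 × 10^-12 / 7.7 × 10^-1)^(1/3) = 2.2 × 10^-4 M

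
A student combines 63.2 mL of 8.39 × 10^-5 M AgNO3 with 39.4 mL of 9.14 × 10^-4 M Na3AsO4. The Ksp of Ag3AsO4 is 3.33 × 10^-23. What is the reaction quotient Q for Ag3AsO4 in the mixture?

Q ≈ 4.84 × 10^-17

Total volume = 63.2 + 39.4 = 102.6 mL.
[Ag^+] = 8.39 × 10^-5 × (63.2/102.6) = 5.168 x 10^-5 M
[AsO4^3-] = 9.14 x 10^-4 × (39.4/102.6) = 3.510 × 10^-4 M
Ag3AsO4(s) ⇌ 3 Ag^+ + AsO4^3-, so Q = [Ag^+]^3[AsO4^3-]
Q = (5.168 x 10^-5)^3(3.510 x 10^-4) = 4.84 x 10^-17
Q > Ksp, so Ag3AsO4 will precipitate.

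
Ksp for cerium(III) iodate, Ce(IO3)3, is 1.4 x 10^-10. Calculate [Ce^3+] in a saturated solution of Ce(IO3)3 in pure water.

Ce(IO3)3(s) <=> Ce^3+ + 3 IO3^-
Ksp = [Ce^3+][IO3^-]^3
With molar solubility s: [Ce^3+] = s, [IO3^-] = 3s.
Ksp = s(3s)^3 = 27s^4
s^4 = 1.4 x 10^-10 / 27, so s = 1.51 × 10^-3 M
[Ce^3+] = s = 1.5 x 10^-3 M

[Ce^3+] ≈ 1.5 × 10^-3 M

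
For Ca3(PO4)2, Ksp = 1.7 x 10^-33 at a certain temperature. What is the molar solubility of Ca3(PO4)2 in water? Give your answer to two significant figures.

s = 1.1e-7 M

Ca3(PO4)2(s) <=> 3 Ca^2+ + 2 PO4^3-
Ksp = [Ca^2+]^3[PO4^3-]^2
With molar solubility s: [Ca^2+] = 3s, [PO4^3-] = 2s.
Substituting: Ksp = (3s)^3(2s)^2 = 108s^5
s^5 = 1.7 x 10^-33 / 108, so s = 1.1 x 10^-7 M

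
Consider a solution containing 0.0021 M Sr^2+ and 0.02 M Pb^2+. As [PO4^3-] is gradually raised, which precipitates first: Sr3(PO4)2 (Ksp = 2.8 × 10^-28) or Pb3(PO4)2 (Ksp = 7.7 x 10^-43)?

Precipitation of each salt starts when its ion product equals its Ksp.
For Sr3(PO4)2: 2.8 × 10^-28 = (0.0021)^3 × [PO4^3-]^2  ⇒  [PO4^3-] = 1.7 x 10^-10 M.
For Pb3(PO4)2: 7.7 x 10^-43 = (0.02)^3 × [PO4^3-]^2  ⇒  [PO4^3-] = 3.1 × 10^-19 M.
The salt with the lower threshold [PO4^3-] precipitates first: Pb3(PO4)2.

Pb3(PO4)2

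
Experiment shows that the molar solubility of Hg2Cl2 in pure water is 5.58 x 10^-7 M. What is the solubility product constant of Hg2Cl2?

Hg2Cl2(s) ⇌ Hg2^2+ + 2 Cl^-
For each mole of Hg2Cl2 that dissolves: [Hg2^2+] = s, [Cl^-] = 2s.
Ksp = [Hg2^2+][Cl^-]^2
Ksp = s(2s)^2 = 4s^3
Ksp = 4 × (5.58 × 10^-7)^3 = 6.95 × 10^-19

Ksp = 6.95 × 10^-19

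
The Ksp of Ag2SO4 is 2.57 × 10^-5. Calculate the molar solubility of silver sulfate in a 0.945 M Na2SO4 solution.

Ag2SO4(s) ⇌ 2 Ag^+ + SO4^2-
Ksp = [Ag^+]^2[SO4^2-]
Let s be the molar solubility in this solution. [Ag^+] = 2s, [SO4^2-] = 0.945 + s ≈ 0.945 (Ksp is small, so little additional dissolves).
Ksp ≈ (2s)^2 × 0.945
s = 2.61 × 10^-3 M
Check: s = 2.6 x 10^-3 ≪ 0.945, so the approximation is valid.

s ≈ 2.61 × 10^-3 M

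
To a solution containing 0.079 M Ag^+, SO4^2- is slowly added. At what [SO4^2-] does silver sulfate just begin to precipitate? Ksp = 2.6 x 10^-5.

Ag2SO4(s) <=> 2 Ag^+(aq) + SO4^2-(aq)
Ksp = [Ag^+]^2[SO4^2-]
Precipitation begins when Q = Ksp. With [Ag^+] = 0.079 M:
2.6 x 10^-5 = (0.079)^2 × [SO4^2-]
[SO4^2-] = (2.6 x 10^-5 / 6.24 × 10^-3) = 4.2 x 10^-3 M

[SO4^2-] ≈ 4.2 × 10^-3 M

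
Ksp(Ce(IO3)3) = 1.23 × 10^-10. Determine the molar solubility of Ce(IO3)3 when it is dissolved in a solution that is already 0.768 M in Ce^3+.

Ce(IO3)3(s) ⇌ Ce^3+ + 3 IO3^-
Ksp = [Ce^3+][IO3^-]^3
If s mol/L dissolves here, [Ce^3+] = 0.768 + s ≈ 0.768, [IO3^-] = 3s (since the Ce^3+ already present dominates).
Ksp ≈ 0.768 × (3s)^3
s = 1.81 x 10^-4 M
Check: s = 1.8 × 10^-4 ≪ 0.768, so the approximation is valid.

1.81 x 10^-4 M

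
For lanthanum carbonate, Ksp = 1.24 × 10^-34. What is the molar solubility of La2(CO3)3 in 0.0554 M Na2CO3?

La2(CO3)3(s) ⇌ 2 La^3+(aq) + 3 CO3^2-(aq)
Ksp = [La^3+]^2[CO3^2-]^3
If s mol/L dissolves here, [La^3+] = 2s, [CO3^2-] = 0.0554 + 3s ≈ 0.0554 (since CO3^2- from Na2CO3 dominates).
Ksp ≈ (2s)^2 × (0.0554)^3
s = 4.27 x 10^-16 M
Check: 3s = 1.3 × 10^-15 ≪ 0.0554, so the approximation is valid.

s ≈ 4.27 × 10^-16 M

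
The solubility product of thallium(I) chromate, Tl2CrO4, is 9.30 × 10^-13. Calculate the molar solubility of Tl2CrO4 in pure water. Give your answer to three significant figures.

Tl2CrO4(s) ⇌ 2 Tl^+(aq) + CrO4^2-(aq)
Ksp = [Tl^+]^2[CrO4^2-]
If s mol/L of Tl2CrO4 dissolves, [Tl^+] = 2s and [CrO4^2-] = s.
Substituting: Ksp = (2s)^2s = 4s^3
s = (9.30 × 10^-13 / 4)^(1/3) = 6.15 × 10^-5 M

6.15 × 10^-5 M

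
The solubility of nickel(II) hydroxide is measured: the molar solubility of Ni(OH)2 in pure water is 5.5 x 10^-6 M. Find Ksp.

Ni(OH)2(s) ⇌ Ni^2+ + 2 OH^-
Let s = molar solubility. Then [Ni^2+] = s and [OH^-] = 2s.
Ksp = [Ni^2+][OH^-]^2
Ksp = s(2s)^2 = 4s^3
Ksp = 4 × (5.5 × 10^-6)^3 = 6.7 × 10^-16

6.7e-16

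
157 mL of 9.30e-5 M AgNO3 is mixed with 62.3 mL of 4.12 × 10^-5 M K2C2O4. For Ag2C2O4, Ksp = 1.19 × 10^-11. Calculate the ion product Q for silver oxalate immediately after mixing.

Q = 5.19e-14

Total volume = 157 + 62.3 = 219.3 mL.
[Ag^+] = 9.30 x 10^-5 × (157/219.3) = 6.658 × 10^-5 M
[C2O4^2-] = 4.12 × 10^-5 × (62.3/219.3) = 1.170 x 10^-5 M
Ag2C2O4(s) ⇌ 2 Ag^+(aq) + C2O4^2-(aq), so Q = [Ag^+]^2[C2O4^2-]
Q = (6.658 × 10^-5)^2(1.170 × 10^-5) = 5.19 x 10^-14
Q < Ksp, so no precipitate of Ag2C2O4 forms.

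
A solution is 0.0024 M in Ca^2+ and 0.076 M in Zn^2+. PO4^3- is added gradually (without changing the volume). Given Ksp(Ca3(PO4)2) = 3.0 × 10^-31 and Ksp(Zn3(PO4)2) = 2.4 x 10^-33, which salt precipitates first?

Zn3(PO4)2

Each salt begins to precipitate when Q = Ksp, i.e. when [PO4^3-] reaches its threshold.
For Ca3(PO4)2: 3.0 × 10^-31 = (0.0024)^3 × [PO4^3-]^2  ⇒  [PO4^3-] = 4.7 × 10^-12 M.
For Zn3(PO4)2: 2.4 x 10^-33 = (0.076)^3 × [PO4^3-]^2  ⇒  [PO4^3-] = 2.3 x 10^-15 M.
The salt with the lower threshold [PO4^3-] precipitates first: Zn3(PO4)2.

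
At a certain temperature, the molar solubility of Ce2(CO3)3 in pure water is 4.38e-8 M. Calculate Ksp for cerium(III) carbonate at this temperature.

Ksp = 1.74 × 10^-35

Ce2(CO3)3(s) ⇌ 2 Ce^3+(aq) + 3 CO3^2-(aq)
If s mol/L of Ce2(CO3)3 dissolves, [Ce^3+] = 2s and [CO3^2-] = 3s.
Ksp = [Ce^3+]^2[CO3^2-]^3
Ksp = (2s)^2(3s)^3 = 108s^5
Ksp = 108 × (4.38 × 10^-8)^5 = 1.74 x 10^-35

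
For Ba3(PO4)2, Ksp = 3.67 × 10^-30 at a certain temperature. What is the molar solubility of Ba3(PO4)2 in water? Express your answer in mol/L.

s = 5.08e-7 M

Ba3(PO4)2(s) ⇌ 3 Ba^2+(aq) + 2 PO4^3-(aq)
Ksp = [Ba^2+]^3[PO4^3-]^2
With molar solubility s: [Ba^2+] = 3s, [PO4^3-] = 2s.
So Ksp = (3s)^3 × (2s)^2 = 108s^5
s^5 = 3.67 × 10^-30 / 108, so s = 5.08 x 10^-7 M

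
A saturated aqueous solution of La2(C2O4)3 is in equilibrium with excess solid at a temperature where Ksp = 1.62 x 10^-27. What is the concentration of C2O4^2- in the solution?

La2(C2O4)3(s) ⇌ 2 La^3+ + 3 C2O4^2-
Ksp = [La^3+]^2[C2O4^2-]^3
With molar solubility s: [La^3+] = 2s, [C2O4^2-] = 3s.
Ksp = (2s)^2(3s)^3 = 108s^5
Solving, s = (1.62 x 10^-27/108)^(1/5) = 1.719 × 10^-6 M
[C2O4^2-] = 3s = 5.16 × 10^-6 M

5.16 x 10^-6 M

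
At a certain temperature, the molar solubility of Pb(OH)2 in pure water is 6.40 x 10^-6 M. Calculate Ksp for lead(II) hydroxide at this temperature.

Pb(OH)2(s) ⇌ Pb^2+ + 2 OH^-
Let s = molar solubility. Then [Pb^2+] = s and [OH^-] = 2s.
Ksp = [Pb^2+][OH^-]^2
Substituting: Ksp = s(2s)^2 = 4s^3
With s = 6.40 × 10^-6: Ksp = 1.05 × 10^-15

Ksp = 1.05 × 10^-15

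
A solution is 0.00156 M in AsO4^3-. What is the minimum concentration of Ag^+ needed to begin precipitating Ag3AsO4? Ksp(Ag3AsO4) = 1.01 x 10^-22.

Ag3AsO4(s) <=> 3 Ag^+ + AsO4^3-
Ksp = [Ag^+]^3[AsO4^3-]
Precipitation begins when Q = Ksp. With [AsO4^3-] = 0.00156 M:
1.01 x 10^-22 = (0.00156) × [Ag^+]^3
[Ag^+] = (1.01 x 10^-22 / 1.56 x 10^-3)^(1/3) = 4.02 x 10^-7 M

4.02 × 10^-7 M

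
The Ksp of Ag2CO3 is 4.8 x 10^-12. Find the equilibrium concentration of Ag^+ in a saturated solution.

2.1 × 10^-4 M

Ag2CO3(s) ⇌ 2 Ag^+(aq) + CO3^2-(aq)
Ksp = [Ag^+]^2[CO3^2-]
If s mol/L of Ag2CO3 dissolves, [Ag^+] = 2s and [CO3^2-] = s.
Ksp = (2s)^2s = 4s^3
Solving, s = (4.8 x 10^-12/4)^(1/3) = 1.06 × 10^-4 M
[Ag^+] = 2s = 2.1 × 10^-4 M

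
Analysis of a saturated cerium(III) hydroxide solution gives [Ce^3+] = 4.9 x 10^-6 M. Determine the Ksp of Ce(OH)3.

1.6 x 10^-20

Ce(OH)3(s) ⇌ Ce^3+(aq) + 3 OH^-(aq)
Stoichiometry gives [OH^-] = (3/1)[Ce^3+] = 1.47 × 10^-5 M.
Ksp = [Ce^3+][OH^-]^3
Ksp = 4.9 x 10^-6 × (1.47 × 10^-5)^3 = 1.6 x 10^-20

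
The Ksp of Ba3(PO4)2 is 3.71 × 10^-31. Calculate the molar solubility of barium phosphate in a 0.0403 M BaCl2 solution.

s ≈ 3.76e-14 M

Ba3(PO4)2(s) ⇌ 3 Ba^2+ + 2 PO4^3-
Ksp = [Ba^2+]^3[PO4^3-]^2
Let s be the molar solubility in this solution. [Ba^2+] = 0.0403 + 3s ≈ 0.0403, [PO4^3-] = 2s (since Ba^2+ from BaCl2 dominates).
Ksp ≈ (0.0403)^3 × (2s)^2
s = 3.76 × 10^-14 M
Check: 3s = 1.1 x 10^-13 ≪ 0.0403, so the approximation is valid.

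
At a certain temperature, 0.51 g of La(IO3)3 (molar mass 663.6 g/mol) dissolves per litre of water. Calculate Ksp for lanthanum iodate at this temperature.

Molar solubility s = (5.1 × 10^-1 g/L) / (663.6 g/mol) = 7.69 × 10^-4 M.
La(IO3)3(s) <=> La^3+(aq) + 3 IO3^-(aq)
Let s = molar solubility. Then [La^3+] = s and [IO3^-] = 3s.
Ksp = [La^3+][IO3^-]^3
So Ksp = s × (3s)^3 = 27s^4
With s = 7.69 x 10^-4: Ksp = 9.4 × 10^-12

Ksp = 9.4 × 10^-12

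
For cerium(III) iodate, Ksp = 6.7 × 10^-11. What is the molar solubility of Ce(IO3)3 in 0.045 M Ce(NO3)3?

Ce(IO3)3(s) <=> Ce^3+ + 3 IO3^-
Ksp = [Ce^3+][IO3^-]^3
Let s = moles of Ce(IO3)3 that dissolve per litre. [Ce^3+] = 0.045 + s ≈ 0.045, [IO3^-] = 3s (since Ce^3+ from Ce(NO3)3 dominates).
Ksp ≈ 0.045 × (3s)^3
s = 3.8 x 10^-4 M
Check: s = 3.8 x 10^-4 ≪ 0.045, so the approximation is valid.

3.8 × 10^-4 M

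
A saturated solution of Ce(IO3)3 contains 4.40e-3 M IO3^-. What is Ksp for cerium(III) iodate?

Ce(IO3)3(s) ⇌ Ce^3+ + 3 IO3^-
Stoichiometry gives [Ce^3+] = (1/3)[IO3^-] = 1.467 x 10^-3 M.
Ksp = [Ce^3+][IO3^-]^3
Ksp = 1.467 x 10^-3 × (4.40 × 10^-3)^3 = 1.25 x 10^-10

Ksp ≈ 1.25 × 10^-10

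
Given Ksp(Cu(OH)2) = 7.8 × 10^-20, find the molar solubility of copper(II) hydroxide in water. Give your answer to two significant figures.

Cu(OH)2(s) ⇌ Cu^2+(aq) + 2 OH^-(aq)
Ksp = [Cu^2+][OH^-]^2
For each mole of Cu(OH)2 that dissolves: [Cu^2+] = s, [OH^-] = 2s.
Substituting: Ksp = s(2s)^2 = 4s^3
Solving, s = (7.8 × 10^-20/4)^(1/3) = 2.7 × 10^-7 M

2.7 x 10^-7 M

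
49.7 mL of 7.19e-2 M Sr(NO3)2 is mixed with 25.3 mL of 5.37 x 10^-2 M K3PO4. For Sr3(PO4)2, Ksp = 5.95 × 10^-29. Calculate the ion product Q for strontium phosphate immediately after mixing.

Total volume = 49.7 + 25.3 = 75 mL.
[Sr^2+] = 7.19 × 10^-2 × (49.7/75) = 4.765 x 10^-2 M
[PO4^3-] = 5.37 × 10^-2 × (25.3/75) = 1.811 × 10^-2 M
Sr3(PO4)2(s) ⇌ 3 Sr^2+(aq) + 2 PO4^3-(aq), so Q = [Sr^2+]^3[PO4^3-]^2
Q = (4.765 × 10^-2)^3(1.811 × 10^-2)^2 = 3.55 × 10^-8
Q > Ksp, so Sr3(PO4)2 will precipitate.

Q = 3.55 × 10^-8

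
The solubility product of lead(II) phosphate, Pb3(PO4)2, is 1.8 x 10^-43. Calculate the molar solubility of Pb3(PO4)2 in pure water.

s = 1.1 × 10^-9 M

Pb3(PO4)2(s) <=> 3 Pb^2+ + 2 PO4^3-
Ksp = [Pb^2+]^3[PO4^3-]^2
If s mol/L of Pb3(PO4)2 dissolves, [Pb^2+] = 3s and [PO4^3-] = 2s.
Ksp = (3s)^3(2s)^2 = 108s^5
s^5 = 1.8 x 10^-43 / 108, so s = 1.1 x 10^-9 M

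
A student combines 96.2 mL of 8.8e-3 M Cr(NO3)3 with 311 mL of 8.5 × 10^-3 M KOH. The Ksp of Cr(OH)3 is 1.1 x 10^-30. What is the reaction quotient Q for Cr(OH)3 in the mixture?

Total volume = 96.2 + 311 = 407.2 mL.
[Cr^3+] = 8.8 × 10^-3 × (96.2/407.2) = 2.08 x 10^-3 M
[OH^-] = 8.5 x 10^-3 × (311/407.2) = 6.49 x 10^-3 M
Cr(OH)3(s) ⇌ Cr^3+ + 3 OH^-, so Q = [Cr^3+][OH^-]^3
Q = (2.08 x 10^-3)(6.49 x 10^-3)^3 = 5.7 × 10^-10
Q > Ksp, so Cr(OH)3 will precipitate.

5.7e-10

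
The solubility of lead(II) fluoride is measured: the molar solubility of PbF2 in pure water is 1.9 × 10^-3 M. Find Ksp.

PbF2(s) ⇌ Pb^2+ + 2 F^-
With molar solubility s: [Pb^2+] = s, [F^-] = 2s.
Ksp = [Pb^2+][F^-]^2
So Ksp = s × (2s)^2 = 4s^3
With s = 1.9 × 10^-3: Ksp = 2.7 x 10^-8

Ksp ≈ 2.7 x 10^-8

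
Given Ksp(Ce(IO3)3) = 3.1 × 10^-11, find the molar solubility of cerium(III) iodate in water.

Ce(IO3)3(s) ⇌ Ce^3+(aq) + 3 IO3^-(aq)
Ksp = [Ce^3+][IO3^-]^3
Let s = molar solubility. Then [Ce^3+] = s and [IO3^-] = 3s.
Ksp = s(3s)^3 = 27s^4
Solving, s = (3.1 × 10^-11/27)^(1/4) = 1.0 × 10^-3 M

1.0 × 10^-3 M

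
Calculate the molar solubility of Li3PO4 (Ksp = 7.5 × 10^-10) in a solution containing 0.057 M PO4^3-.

s ≈ 7.9 × 10^-4 M

Li3PO4(s) ⇌ 3 Li^+ + PO4^3-
Ksp = [Li^+]^3[PO4^3-]
Let s be the molar solubility in this solution. [Li^+] = 3s, [PO4^3-] = 0.057 + s ≈ 0.057 (since the PO4^3- already present dominates).
Ksp ≈ (3s)^3 × 0.057
s = 7.9 x 10^-4 M
Check: s = 7.9 × 10^-4 ≪ 0.057, so the approximation is valid.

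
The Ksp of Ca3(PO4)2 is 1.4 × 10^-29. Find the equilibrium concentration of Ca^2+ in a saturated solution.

[Ca^2+] ≈ 2.0e-6 M

Ca3(PO4)2(s) ⇌ 3 Ca^2+ + 2 PO4^3-
Ksp = [Ca^2+]^3[PO4^3-]^2
With molar solubility s: [Ca^2+] = 3s, [PO4^3-] = 2s.
So Ksp = (3s)^3 × (2s)^2 = 108s^5
s = (1.4 × 10^-29 / 108)^(1/5) = 6.65 × 10^-7 M
[Ca^2+] = 3s = 2.0 × 10^-6 M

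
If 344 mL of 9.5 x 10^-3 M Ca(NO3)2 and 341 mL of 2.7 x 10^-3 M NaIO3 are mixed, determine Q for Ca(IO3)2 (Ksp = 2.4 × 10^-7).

Q ≈ 8.6 × 10^-9

Total volume = 344 + 341 = 685 mL.
[Ca^2+] = 9.5 × 10^-3 × (344/685) = 4.77 x 10^-3 M
[IO3^-] = 2.7 × 10^-3 × (341/685) = 1.34 x 10^-3 M
Ca(IO3)2(s) ⇌ Ca^2+ + 2 IO3^-, so Q = [Ca^2+][IO3^-]^2
Q = (4.77 x 10^-3)(1.34 x 10^-3)^2 = 8.6 × 10^-9
Q < Ksp, so no precipitate of Ca(IO3)2 forms.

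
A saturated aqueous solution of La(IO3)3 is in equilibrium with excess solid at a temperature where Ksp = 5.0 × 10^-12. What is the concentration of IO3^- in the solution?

[IO3^-] ≈ 2.0e-3 M

La(IO3)3(s) ⇌ La^3+(aq) + 3 IO3^-(aq)
Ksp = [La^3+][IO3^-]^3
If s mol/L of La(IO3)3 dissolves, [La^3+] = s and [IO3^-] = 3s.
Substituting: Ksp = s(3s)^3 = 27s^4
s = (5.0 × 10^-12 / 27)^(1/4) = 6.56 × 10^-4 M
[IO3^-] = 3s = 2.0 × 10^-3 M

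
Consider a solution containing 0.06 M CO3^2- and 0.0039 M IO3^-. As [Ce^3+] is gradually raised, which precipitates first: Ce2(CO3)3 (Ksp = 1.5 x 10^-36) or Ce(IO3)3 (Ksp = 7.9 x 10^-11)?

Each salt begins to precipitate when Q = Ksp, i.e. when [Ce^3+] reaches its threshold.
For Ce2(CO3)3: 1.5 x 10^-36 = (0.06)^3 × [Ce^3+]^2  ⇒  [Ce^3+] = 8.3 × 10^-17 M.
For Ce(IO3)3: 7.9 x 10^-11 = (0.0039)^3 × [Ce^3+]  ⇒  [Ce^3+] = 1.3 × 10^-3 M.
The salt with the lower threshold [Ce^3+] precipitates first: Ce2(CO3)3.

Ce2(CO3)3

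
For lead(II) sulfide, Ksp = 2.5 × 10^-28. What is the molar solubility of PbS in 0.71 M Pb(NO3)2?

PbS(s) ⇌ Pb^2+(aq) + S^2-(aq)
Ksp = [Pb^2+][S^2-]
Let s = moles of PbS that dissolve per litre. [Pb^2+] = 0.71 + s ≈ 0.71, [S^2-] = s (common-ion effect: Pb^2+ is already 0.71 M).
Ksp ≈ 0.71 × s
s = 3.5 × 10^-28 M
Check: s = 3.5 x 10^-28 ≪ 0.71, so the approximation is valid.

s ≈ 3.5 × 10^-28 M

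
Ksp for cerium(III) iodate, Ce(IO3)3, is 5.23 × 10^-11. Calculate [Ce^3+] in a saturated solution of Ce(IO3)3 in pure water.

[Ce^3+] ≈ 1.18e-3 M

Ce(IO3)3(s) ⇌ Ce^3+ + 3 IO3^-
Ksp = [Ce^3+][IO3^-]^3
For each mole of Ce(IO3)3 that dissolves: [Ce^3+] = s, [IO3^-] = 3s.
Substituting: Ksp = s(3s)^3 = 27s^4
s = (5.23 × 10^-11 / 27)^(1/4) = 1.180 x 10^-3 M
[Ce^3+] = s = 1.18 × 10^-3 M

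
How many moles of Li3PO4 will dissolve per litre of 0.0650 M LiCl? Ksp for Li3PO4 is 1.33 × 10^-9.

Li3PO4(s) ⇌ 3 Li^+(aq) + PO4^3-(aq)
Ksp = [Li^+]^3[PO4^3-]
If s mol/L dissolves here, [Li^+] = 0.0650 + 3s ≈ 0.0650, [PO4^3-] = s (since Li^+ from LiCl dominates).
Ksp ≈ (0.0650)^3 × s
s = 4.84 × 10^-6 M
Check: 3s = 1.5 x 10^-5 ≪ 0.0650, so the approximation is valid.

s = 4.84e-6 M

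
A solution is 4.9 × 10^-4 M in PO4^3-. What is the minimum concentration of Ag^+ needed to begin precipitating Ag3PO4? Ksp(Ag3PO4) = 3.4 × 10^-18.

Ag3PO4(s) <=> 3 Ag^+(aq) + PO4^3-(aq)
Ksp = [Ag^+]^3[PO4^3-]
Precipitation begins when Q = Ksp. With [PO4^3-] = 4.9 × 10^-4 M:
3.4 × 10^-18 = (4.9 × 10^-4) × [Ag^+]^3
[Ag^+] = (3.4 × 10^-18 / 4.9 × 10^-4)^(1/3) = 1.9 × 10^-5 M

[Ag^+] ≈ 1.9 × 10^-5 M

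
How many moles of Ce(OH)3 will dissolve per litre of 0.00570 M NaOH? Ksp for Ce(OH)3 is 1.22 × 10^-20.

Ce(OH)3(s) ⇌ Ce^3+ + 3 OH^-
Ksp = [Ce^3+][OH^-]^3
Let s = moles of Ce(OH)3 that dissolve per litre. [Ce^3+] = s, [OH^-] = 0.00570 + 3s ≈ 0.00570 (since OH^- from NaOH dominates).
Ksp ≈ s × (0.00570)^3
s = 6.59 × 10^-14 M
Check: 3s = 2.0 × 10^-13 ≪ 0.00570, so the approximation is valid.

s ≈ 6.59 × 10^-14 M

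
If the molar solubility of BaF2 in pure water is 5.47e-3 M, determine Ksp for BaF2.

BaF2(s) <=> Ba^2+ + 2 F^-
For each mole of BaF2 that dissolves: [Ba^2+] = s, [F^-] = 2s.
Ksp = [Ba^2+][F^-]^2
Ksp = s(2s)^2 = 4s^3
Ksp = 4 × (5.47 x 10^-3)^3 = 6.55 × 10^-7

Ksp ≈ 6.55 × 10^-7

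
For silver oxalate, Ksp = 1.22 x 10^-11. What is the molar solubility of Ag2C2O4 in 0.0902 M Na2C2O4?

s = 5.81e-6 M

Ag2C2O4(s) ⇌ 2 Ag^+(aq) + C2O4^2-(aq)
Ksp = [Ag^+]^2[C2O4^2-]
Let s = moles of Ag2C2O4 that dissolve per litre. [Ag^+] = 2s, [C2O4^2-] = 0.0902 + s ≈ 0.0902 (Ksp is small, so little additional dissolves).
Ksp ≈ (2s)^2 × 0.0902
s = 5.81 × 10^-6 M
Check: s = 5.8 × 10^-6 ≪ 0.0902, so the approximation is valid.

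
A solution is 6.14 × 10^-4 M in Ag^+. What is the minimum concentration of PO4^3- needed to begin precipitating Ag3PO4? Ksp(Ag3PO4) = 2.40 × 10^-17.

Ag3PO4(s) ⇌ 3 Ag^+(aq) + PO4^3-(aq)
Ksp = [Ag^+]^3[PO4^3-]
Precipitation begins when Q = Ksp. With [Ag^+] = 6.14 × 10^-4 M:
2.40 × 10^-17 = (6.14 × 10^-4)^3 × [PO4^3-]
[PO4^3-] = (2.40 × 10^-17 / 2.315 × 10^-10) = 1.04 × 10^-7 M

[PO4^3-] ≈ 1.04 × 10^-7 M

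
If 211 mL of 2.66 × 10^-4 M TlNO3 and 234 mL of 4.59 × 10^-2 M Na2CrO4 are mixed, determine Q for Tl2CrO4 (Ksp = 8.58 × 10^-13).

Total volume = 211 + 234 = 445 mL.
[Tl^+] = 2.66 x 10^-4 × (211/445) = 1.261 × 10^-4 M
[CrO4^2-] = 4.59 × 10^-2 × (234/445) = 2.414 × 10^-2 M
Tl2CrO4(s) <=> 2 Tl^+(aq) + CrO4^2-(aq), so Q = [Tl^+]^2[CrO4^2-]
Q = (1.261 × 10^-4)^2(2.414 × 10^-2) = 3.84 x 10^-10
Q > Ksp, so Tl2CrO4 will precipitate.

3.84 × 10^-10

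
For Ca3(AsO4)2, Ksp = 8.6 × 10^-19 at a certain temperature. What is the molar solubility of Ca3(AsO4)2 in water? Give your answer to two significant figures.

Ca3(AsO4)2(s) <=> 3 Ca^2+(aq) + 2 AsO4^3-(aq)
Ksp = [Ca^2+]^3[AsO4^3-]^2
With molar solubility s: [Ca^2+] = 3s, [AsO4^3-] = 2s.
Ksp = (3s)^3(2s)^2 = 108s^5
Solving, s = (8.6 × 10^-19/108)^(1/5) = 9.6 × 10^-5 M

s = 9.6 × 10^-5 M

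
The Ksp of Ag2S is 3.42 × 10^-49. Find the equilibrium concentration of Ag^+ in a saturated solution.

[Ag^+] ≈ 8.81e-17 M

Ag2S(s) ⇌ 2 Ag^+ + S^2-
Ksp = [Ag^+]^2[S^2-]
For each mole of Ag2S that dissolves: [Ag^+] = 2s, [S^2-] = s.
So Ksp = (2s)^2 × s = 4s^3
Solving, s = (3.42 × 10^-49/4)^(1/3) = 4.405 x 10^-17 M
[Ag^+] = 2s = 8.81 x 10^-17 M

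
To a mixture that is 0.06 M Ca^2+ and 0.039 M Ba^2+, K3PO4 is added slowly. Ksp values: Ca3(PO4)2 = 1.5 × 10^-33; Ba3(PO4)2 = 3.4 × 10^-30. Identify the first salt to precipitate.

Ca3(PO4)2

Precipitation of each salt starts when its ion product equals its Ksp.
For Ca3(PO4)2: 1.5 × 10^-33 = (0.06)^3 × [PO4^3-]^2  ⇒  [PO4^3-] = 2.6 × 10^-15 M.
For Ba3(PO4)2: 3.4 × 10^-30 = (0.039)^3 × [PO4^3-]^2  ⇒  [PO4^3-] = 2.4 × 10^-13 M.
The salt with the lower threshold [PO4^3-] precipitates first: Ca3(PO4)2.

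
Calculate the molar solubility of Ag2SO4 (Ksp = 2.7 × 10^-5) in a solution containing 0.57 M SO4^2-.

s ≈ 3.4 × 10^-3 M

Ag2SO4(s) ⇌ 2 Ag^+(aq) + SO4^2-(aq)
Ksp = [Ag^+]^2[SO4^2-]
If s mol/L dissolves here, [Ag^+] = 2s, [SO4^2-] = 0.57 + s ≈ 0.57 (since the SO4^2- already present dominates).
Ksp ≈ (2s)^2 × 0.57
s = 3.4 × 10^-3 M
Check: s = 3.4 x 10^-3 ≪ 0.57, so the approximation is valid.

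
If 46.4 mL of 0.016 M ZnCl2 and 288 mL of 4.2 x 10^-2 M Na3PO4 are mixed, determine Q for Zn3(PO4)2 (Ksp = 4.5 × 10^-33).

1.4 x 10^-11

Total volume = 46.4 + 288 = 334.4 mL.
[Zn^2+] = 1.6 × 10^-2 × (46.4/334.4) = 2.22 × 10^-3 M
[PO4^3-] = 4.2 × 10^-2 × (288/334.4) = 3.62 × 10^-2 M
Zn3(PO4)2(s) ⇌ 3 Zn^2+(aq) + 2 PO4^3-(aq), so Q = [Zn^2+]^3[PO4^3-]^2
Q = (2.22 x 10^-3)^3(3.62 x 10^-2)^2 = 1.4 x 10^-11
Q > Ksp, so Zn3(PO4)2 will precipitate.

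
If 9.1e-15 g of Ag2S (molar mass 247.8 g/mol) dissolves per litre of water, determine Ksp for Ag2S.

Molar solubility s = (9.1 × 10^-15 g/L) / (247.8 g/mol) = 3.67 x 10^-17 M.
Ag2S(s) ⇌ 2 Ag^+(aq) + S^2-(aq)
With molar solubility s: [Ag^+] = 2s, [S^2-] = s.
Ksp = [Ag^+]^2[S^2-]
Substituting: Ksp = (2s)^2s = 4s^3
With s = 3.67 × 10^-17: Ksp = 2.0 × 10^-49

2.0e-49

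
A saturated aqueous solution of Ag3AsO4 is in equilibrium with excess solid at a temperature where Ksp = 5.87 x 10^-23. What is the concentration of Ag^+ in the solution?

[Ag^+] = 3.64e-6 M

Ag3AsO4(s) <=> 3 Ag^+(aq) + AsO4^3-(aq)
Ksp = [Ag^+]^3[AsO4^3-]
Let s = molar solubility. Then [Ag^+] = 3s and [AsO4^3-] = s.
So Ksp = (3s)^3 × s = 27s^4
s^4 = 5.87 x 10^-23 / 27, so s = 1.214 × 10^-6 M
[Ag^+] = 3s = 3.64 × 10^-6 M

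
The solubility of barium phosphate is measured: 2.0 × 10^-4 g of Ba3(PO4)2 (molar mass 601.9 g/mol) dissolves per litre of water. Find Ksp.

Ksp = 4.4 × 10^-31

Molar solubility s = (2.0 x 10^-4 g/L) / (601.9 g/mol) = 3.32 × 10^-7 M.
Ba3(PO4)2(s) ⇌ 3 Ba^2+(aq) + 2 PO4^3-(aq)
If s mol/L of Ba3(PO4)2 dissolves, [Ba^2+] = 3s and [PO4^3-] = 2s.
Ksp = [Ba^2+]^3[PO4^3-]^2
Ksp = (3s)^3(2s)^2 = 108s^5
Ksp = 108 × (3.32 × 10^-7)^5 = 4.4 × 10^-31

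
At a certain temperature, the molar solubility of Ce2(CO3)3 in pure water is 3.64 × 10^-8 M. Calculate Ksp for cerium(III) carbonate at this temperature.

Ce2(CO3)3(s) ⇌ 2 Ce^3+(aq) + 3 CO3^2-(aq)
For each mole of Ce2(CO3)3 that dissolves: [Ce^3+] = 2s, [CO3^2-] = 3s.
Ksp = [Ce^3+]^2[CO3^2-]^3
Ksp = (2s)^2(3s)^3 = 108s^5
With s = 3.64 x 10^-8: Ksp = 6.90 × 10^-36

Ksp ≈ 6.90 × 10^-36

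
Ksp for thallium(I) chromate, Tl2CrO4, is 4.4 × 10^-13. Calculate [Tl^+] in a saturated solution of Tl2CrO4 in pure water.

[Tl^+] ≈ 9.6 × 10^-5 M

Tl2CrO4(s) <=> 2 Tl^+ + CrO4^2-
Ksp = [Tl^+]^2[CrO4^2-]
If s mol/L of Tl2CrO4 dissolves, [Tl^+] = 2s and [CrO4^2-] = s.
Ksp = (2s)^2s = 4s^3
Solving, s = (4.4 × 10^-13/4)^(1/3) = 4.79 × 10^-5 M
[Tl^+] = 2s = 9.6 × 10^-5 M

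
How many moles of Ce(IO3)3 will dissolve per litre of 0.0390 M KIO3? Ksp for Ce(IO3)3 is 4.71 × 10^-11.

Ce(IO3)3(s) ⇌ Ce^3+(aq) + 3 IO3^-(aq)
Ksp = [Ce^3+][IO3^-]^3
Let s = moles of Ce(IO3)3 that dissolve per litre. [Ce^3+] = s, [IO3^-] = 0.0390 + 3s ≈ 0.0390 (common-ion effect: IO3^- is already 0.0390 M).
Ksp ≈ s × (0.0390)^3
s = 7.94 × 10^-7 M
Check: 3s = 2.4 × 10^-6 ≪ 0.0390, so the approximation is valid.

s = 7.94e-7 M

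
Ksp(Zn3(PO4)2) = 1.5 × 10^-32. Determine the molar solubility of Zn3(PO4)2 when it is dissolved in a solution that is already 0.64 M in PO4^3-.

s ≈ 1.1 × 10^-11 M

Zn3(PO4)2(s) ⇌ 3 Zn^2+(aq) + 2 PO4^3-(aq)
Ksp = [Zn^2+]^3[PO4^3-]^2
Let s = moles of Zn3(PO4)2 that dissolve per litre. [Zn^2+] = 3s, [PO4^3-] = 0.64 + 2s ≈ 0.64 (common-ion effect: PO4^3- is already 0.64 M).
Ksp ≈ (3s)^3 × (0.64)^2
s = 1.1 x 10^-11 M
Check: 2s = 2.2 × 10^-11 ≪ 0.64, so the approximation is valid.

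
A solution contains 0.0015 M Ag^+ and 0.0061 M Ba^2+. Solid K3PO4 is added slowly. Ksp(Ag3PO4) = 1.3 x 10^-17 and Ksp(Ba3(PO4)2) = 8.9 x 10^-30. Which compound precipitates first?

Ba3(PO4)2

Precipitation of each salt starts when its ion product equals its Ksp.
For Ag3PO4: 1.3 x 10^-17 = (0.0015)^3 × [PO4^3-]  ⇒  [PO4^3-] = 3.9 × 10^-9 M.
For Ba3(PO4)2: 8.9 x 10^-30 = (0.0061)^3 × [PO4^3-]^2  ⇒  [PO4^3-] = 6.3 x 10^-12 M.
The salt with the lower threshold [PO4^3-] precipitates first: Ba3(PO4)2.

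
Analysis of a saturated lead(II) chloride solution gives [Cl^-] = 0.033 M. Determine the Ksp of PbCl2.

Ksp ≈ 1.8 × 10^-5

PbCl2(s) ⇌ Pb^2+ + 2 Cl^-
Stoichiometry gives [Pb^2+] = (1/2)[Cl^-] = 1.65 x 10^-2 M.
Ksp = [Pb^2+][Cl^-]^2
Ksp = 1.65 × 10^-2 × (3.3 × 10^-2)^2 = 1.8 × 10^-5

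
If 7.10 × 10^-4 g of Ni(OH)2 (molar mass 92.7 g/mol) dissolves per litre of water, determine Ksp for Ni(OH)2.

Molar solubility s = (7.10 × 10^-4 g/L) / (92.7 g/mol) = 7.659 × 10^-6 M.
Ni(OH)2(s) <=> Ni^2+ + 2 OH^-
Let s = molar solubility. Then [Ni^2+] = s and [OH^-] = 2s.
Ksp = [Ni^2+][OH^-]^2
So Ksp = s × (2s)^2 = 4s^3
With s = 7.659 × 10^-6: Ksp = 1.80 × 10^-15

Ksp = 1.80e-15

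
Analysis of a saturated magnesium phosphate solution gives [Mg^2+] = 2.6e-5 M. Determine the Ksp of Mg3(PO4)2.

Ksp = 5.3 × 10^-24

Mg3(PO4)2(s) <=> 3 Mg^2+(aq) + 2 PO4^3-(aq)
Stoichiometry gives [PO4^3-] = (2/3)[Mg^2+] = 1.73 x 10^-5 M.
Ksp = [Mg^2+]^3[PO4^3-]^2
Ksp = (2.6 × 10^-5)^3 × (1.73 × 10^-5)^2 = 5.3 × 10^-24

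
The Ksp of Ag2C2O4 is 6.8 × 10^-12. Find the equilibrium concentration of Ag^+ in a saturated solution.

Ag2C2O4(s) ⇌ 2 Ag^+ + C2O4^2-
Ksp = [Ag^+]^2[C2O4^2-]
With molar solubility s: [Ag^+] = 2s, [C2O4^2-] = s.
Ksp = (2s)^2s = 4s^3
s = (6.8 × 10^-12 / 4)^(1/3) = 1.19 x 10^-4 M
[Ag^+] = 2s = 2.4 x 10^-4 M

2.4 × 10^-4 M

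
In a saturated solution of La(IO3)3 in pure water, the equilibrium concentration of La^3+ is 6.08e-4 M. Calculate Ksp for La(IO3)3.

Ksp ≈ 3.69e-12

La(IO3)3(s) ⇌ La^3+ + 3 IO3^-
Stoichiometry gives [IO3^-] = (3/1)[La^3+] = 1.824 × 10^-3 M.
Ksp = [La^3+][IO3^-]^3
Ksp = 6.08 × 10^-4 × (1.824 × 10^-3)^3 = 3.69 × 10^-12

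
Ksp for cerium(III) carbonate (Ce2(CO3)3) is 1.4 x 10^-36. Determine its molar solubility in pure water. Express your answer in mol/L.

s ≈ 2.6 × 10^-8 M

Ce2(CO3)3(s) <=> 2 Ce^3+ + 3 CO3^2-
Ksp = [Ce^3+]^2[CO3^2-]^3
If s mol/L of Ce2(CO3)3 dissolves, [Ce^3+] = 2s and [CO3^2-] = 3s.
Ksp = (2s)^2(3s)^3 = 108s^5
s = (1.4 x 10^-36 / 108)^(1/5) = 2.6 x 10^-8 M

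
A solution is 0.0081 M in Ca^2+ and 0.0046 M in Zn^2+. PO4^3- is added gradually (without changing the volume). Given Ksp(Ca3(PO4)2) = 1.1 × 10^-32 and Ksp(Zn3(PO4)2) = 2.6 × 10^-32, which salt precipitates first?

Precipitation of each salt starts when its ion product equals its Ksp.
For Ca3(PO4)2: 1.1 × 10^-32 = (0.0081)^3 × [PO4^3-]^2  ⇒  [PO4^3-] = 1.4 x 10^-13 M.
For Zn3(PO4)2: 2.6 × 10^-32 = (0.0046)^3 × [PO4^3-]^2  ⇒  [PO4^3-] = 5.2 x 10^-13 M.
The salt with the lower threshold [PO4^3-] precipitates first: Ca3(PO4)2.

Ca3(PO4)2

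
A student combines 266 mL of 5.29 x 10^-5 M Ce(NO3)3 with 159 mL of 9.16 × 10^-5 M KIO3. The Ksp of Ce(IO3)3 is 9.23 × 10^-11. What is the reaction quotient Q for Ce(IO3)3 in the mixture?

Total volume = 266 + 159 = 425 mL.
[Ce^3+] = 5.29 × 10^-5 × (266/425) = 3.311 × 10^-5 M
[IO3^-] = 9.16 × 10^-5 × (159/425) = 3.427 × 10^-5 M
Ce(IO3)3(s) <=> Ce^3+(aq) + 3 IO3^-(aq), so Q = [Ce^3+][IO3^-]^3
Q = (3.311 × 10^-5)(3.427 x 10^-5)^3 = 1.33 x 10^-18
Q < Ksp, so no precipitate of Ce(IO3)3 forms.

1.33 × 10^-18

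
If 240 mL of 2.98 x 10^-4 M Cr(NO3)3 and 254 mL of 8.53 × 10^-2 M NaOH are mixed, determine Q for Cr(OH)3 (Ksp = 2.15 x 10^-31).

Q = 1.22 × 10^-8

Total volume = 240 + 254 = 494 mL.
[Cr^3+] = 2.98 x 10^-4 × (240/494) = 1.448 × 10^-4 M
[OH^-] = 8.53 x 10^-2 × (254/494) = 4.386 × 10^-2 M
Cr(OH)3(s) ⇌ Cr^3+ + 3 OH^-, so Q = [Cr^3+][OH^-]^3
Q = (1.448 x 10^-4)(4.386 x 10^-2)^3 = 1.22 × 10^-8
Q > Ksp, so Cr(OH)3 will precipitate.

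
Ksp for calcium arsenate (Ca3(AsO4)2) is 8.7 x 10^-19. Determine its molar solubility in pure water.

s ≈ 9.6 x 10^-5 M

Ca3(AsO4)2(s) ⇌ 3 Ca^2+(aq) + 2 AsO4^3-(aq)
Ksp = [Ca^2+]^3[AsO4^3-]^2
Let s = molar solubility. Then [Ca^2+] = 3s and [AsO4^3-] = 2s.
Ksp = (3s)^3(2s)^2 = 108s^5
s^5 = 8.7 x 10^-19 / 108, so s = 9.6 x 10^-5 M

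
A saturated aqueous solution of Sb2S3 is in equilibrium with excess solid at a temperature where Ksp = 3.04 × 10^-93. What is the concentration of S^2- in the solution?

[S^2-] ≈ 3.69 x 10^-19 M

Sb2S3(s) <=> 2 Sb^3+ + 3 S^2-
Ksp = [Sb^3+]^2[S^2-]^3
If s mol/L of Sb2S3 dissolves, [Sb^3+] = 2s and [S^2-] = 3s.
Substituting: Ksp = (2s)^2(3s)^3 = 108s^5
s^5 = 3.04 × 10^-93 / 108, so s = 1.230 × 10^-19 M
[S^2-] = 3s = 3.69 x 10^-19 M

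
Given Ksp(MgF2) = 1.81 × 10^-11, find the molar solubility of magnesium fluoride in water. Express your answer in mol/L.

MgF2(s) <=> Mg^2+(aq) + 2 F^-(aq)
Ksp = [Mg^2+][F^-]^2
If s mol/L of MgF2 dissolves, [Mg^2+] = s and [F^-] = 2s.
Substituting: Ksp = s(2s)^2 = 4s^3
Solving, s = (1.81 × 10^-11/4)^(1/3) = 1.65 × 10^-4 M

1.65e-4 M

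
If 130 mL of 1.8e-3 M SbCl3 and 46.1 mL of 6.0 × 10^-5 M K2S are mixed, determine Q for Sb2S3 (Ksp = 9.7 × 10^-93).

Q = 6.8 × 10^-21

Total volume = 130 + 46.1 = 176.1 mL.
[Sb^3+] = 1.8 × 10^-3 × (130/176.1) = 1.33 × 10^-3 M
[S^2-] = 6.0 × 10^-5 × (46.1/176.1) = 1.57 × 10^-5 M
Sb2S3(s) <=> 2 Sb^3+(aq) + 3 S^2-(aq), so Q = [Sb^3+]^2[S^2-]^3
Q = (1.33 × 10^-3)^2(1.57 × 10^-5)^3 = 6.8 x 10^-21
Q > Ksp, so Sb2S3 will precipitate.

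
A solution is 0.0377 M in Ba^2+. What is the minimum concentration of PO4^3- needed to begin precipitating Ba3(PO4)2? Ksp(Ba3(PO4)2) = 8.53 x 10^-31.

[PO4^3-] ≈ 1.26 × 10^-13 M

Ba3(PO4)2(s) <=> 3 Ba^2+ + 2 PO4^3-
Ksp = [Ba^2+]^3[PO4^3-]^2
Precipitation begins when Q = Ksp. With [Ba^2+] = 0.0377 M:
8.53 x 10^-31 = (0.0377)^3 × [PO4^3-]^2
[PO4^3-] = (8.53 x 10^-31 / 5.358 x 10^-5)^(1/2) = 1.26 × 10^-13 M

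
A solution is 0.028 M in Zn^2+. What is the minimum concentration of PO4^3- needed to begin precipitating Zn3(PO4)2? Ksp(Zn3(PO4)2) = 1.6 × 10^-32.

[PO4^3-] ≈ 2.7 × 10^-14 M

Zn3(PO4)2(s) ⇌ 3 Zn^2+(aq) + 2 PO4^3-(aq)
Ksp = [Zn^2+]^3[PO4^3-]^2
Precipitation begins when Q = Ksp. With [Zn^2+] = 0.028 M:
1.6 × 10^-32 = (0.028)^3 × [PO4^3-]^2
[PO4^3-] = (1.6 × 10^-32 / 2.20 × 10^-5)^(1/2) = 2.7 × 10^-14 M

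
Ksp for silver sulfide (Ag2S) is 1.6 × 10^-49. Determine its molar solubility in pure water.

Ag2S(s) <=> 2 Ag^+(aq) + S^2-(aq)
Ksp = [Ag^+]^2[S^2-]
With molar solubility s: [Ag^+] = 2s, [S^2-] = s.
Ksp = (2s)^2s = 4s^3
s^3 = 1.6 × 10^-49 / 4, so s = 3.4 × 10^-17 M

s ≈ 3.4 × 10^-17 M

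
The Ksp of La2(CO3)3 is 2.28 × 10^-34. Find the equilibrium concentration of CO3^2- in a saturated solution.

[CO3^2-] ≈ 2.20e-7 M

La2(CO3)3(s) ⇌ 2 La^3+(aq) + 3 CO3^2-(aq)
Ksp = [La^3+]^2[CO3^2-]^3
Let s = molar solubility. Then [La^3+] = 2s and [CO3^2-] = 3s.
So Ksp = (2s)^2 × (3s)^3 = 108s^5
s = (2.28 × 10^-34 / 108)^(1/5) = 7.327 x 10^-8 M
[CO3^2-] = 3s = 2.20 × 10^-7 M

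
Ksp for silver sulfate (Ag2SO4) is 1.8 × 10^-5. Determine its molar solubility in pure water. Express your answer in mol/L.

s = 0.017 M

Ag2SO4(s) ⇌ 2 Ag^+(aq) + SO4^2-(aq)
Ksp = [Ag^+]^2[SO4^2-]
With molar solubility s: [Ag^+] = 2s, [SO4^2-] = s.
Substituting: Ksp = (2s)^2s = 4s^3
Solving, s = (1.8 × 10^-5/4)^(1/3) = 1.7 x 10^-2 M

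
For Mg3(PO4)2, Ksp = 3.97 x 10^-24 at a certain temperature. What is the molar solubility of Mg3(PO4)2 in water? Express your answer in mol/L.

Mg3(PO4)2(s) ⇌ 3 Mg^2+(aq) + 2 PO4^3-(aq)
Ksp = [Mg^2+]^3[PO4^3-]^2
If s mol/L of Mg3(PO4)2 dissolves, [Mg^2+] = 3s and [PO4^3-] = 2s.
So Ksp = (3s)^3 × (2s)^2 = 108s^5
Solving, s = (3.97 x 10^-24/108)^(1/5) = 8.19 × 10^-6 M

s ≈ 8.19e-6 M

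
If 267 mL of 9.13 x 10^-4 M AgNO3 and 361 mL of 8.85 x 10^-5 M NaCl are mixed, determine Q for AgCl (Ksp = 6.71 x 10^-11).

Total volume = 267 + 361 = 628 mL.
[Ag^+] = 9.13 × 10^-4 × (267/628) = 3.882 x 10^-4 M
[Cl^-] = 8.85 × 10^-5 × (361/628) = 5.087 × 10^-5 M
AgCl(s) <=> Ag^+(aq) + Cl^-(aq), so Q = [Ag^+][Cl^-]
Q = (3.882 × 10^-4)(5.087 × 10^-5) = 1.97 × 10^-8
Q > Ksp, so AgCl will precipitate.

Q = 1.97e-8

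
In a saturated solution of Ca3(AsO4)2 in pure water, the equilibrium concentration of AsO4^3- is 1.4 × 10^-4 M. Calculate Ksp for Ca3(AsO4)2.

Ca3(AsO4)2(s) ⇌ 3 Ca^2+(aq) + 2 AsO4^3-(aq)
Stoichiometry gives [Ca^2+] = (3/2)[AsO4^3-] = 2.10 × 10^-4 M.
Ksp = [Ca^2+]^3[AsO4^3-]^2
Ksp = (2.10 x 10^-4)^3 × (1.4 x 10^-4)^2 = 1.8 × 10^-19

1.8 x 10^-19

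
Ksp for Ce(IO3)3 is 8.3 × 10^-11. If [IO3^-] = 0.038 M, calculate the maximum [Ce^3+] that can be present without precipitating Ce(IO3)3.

[Ce^3+] = 1.5e-6 M

Ce(IO3)3(s) ⇌ Ce^3+ + 3 IO3^-
Ksp = [Ce^3+][IO3^-]^3
Precipitation begins when Q = Ksp. With [IO3^-] = 0.038 M:
8.3 × 10^-11 = (0.038)^3 × [Ce^3+]
[Ce^3+] = (8.3 × 10^-11 / 5.49 x 10^-5) = 1.5 × 10^-6 M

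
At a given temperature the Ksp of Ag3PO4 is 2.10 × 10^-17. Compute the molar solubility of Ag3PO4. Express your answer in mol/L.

s ≈ 2.97e-5 M

Ag3PO4(s) ⇌ 3 Ag^+(aq) + PO4^3-(aq)
Ksp = [Ag^+]^3[PO4^3-]
With molar solubility s: [Ag^+] = 3s, [PO4^3-] = s.
Substituting: Ksp = (3s)^3s = 27s^4
s^4 = 2.10 × 10^-17 / 27, so s = 2.97 × 10^-5 M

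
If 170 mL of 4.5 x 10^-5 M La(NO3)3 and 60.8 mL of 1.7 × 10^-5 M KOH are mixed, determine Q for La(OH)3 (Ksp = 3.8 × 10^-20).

Q ≈ 3.0 x 10^-21

Total volume = 170 + 60.8 = 230.8 mL.
[La^3+] = 4.5 × 10^-5 × (170/230.8) = 3.31 x 10^-5 M
[OH^-] = 1.7 × 10^-5 × (60.8/230.8) = 4.48 × 10^-6 M
La(OH)3(s) <=> La^3+ + 3 OH^-, so Q = [La^3+][OH^-]^3
Q = (3.31 × 10^-5)(4.48 × 10^-6)^3 = 3.0 × 10^-21
Q < Ksp, so no precipitate of La(OH)3 forms.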